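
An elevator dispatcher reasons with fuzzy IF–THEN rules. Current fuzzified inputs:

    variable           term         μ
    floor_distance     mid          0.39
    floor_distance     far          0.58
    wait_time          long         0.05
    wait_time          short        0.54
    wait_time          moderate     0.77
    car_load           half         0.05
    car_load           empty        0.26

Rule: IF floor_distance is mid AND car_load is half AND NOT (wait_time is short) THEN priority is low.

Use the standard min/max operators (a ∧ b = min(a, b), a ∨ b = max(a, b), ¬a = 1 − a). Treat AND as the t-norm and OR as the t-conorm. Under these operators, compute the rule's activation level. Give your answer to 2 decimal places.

firing strength: mid=0.39, half=0.05, ¬short=1−0.54=0.46; AND[min(a, b)] → w = 0.05

0.05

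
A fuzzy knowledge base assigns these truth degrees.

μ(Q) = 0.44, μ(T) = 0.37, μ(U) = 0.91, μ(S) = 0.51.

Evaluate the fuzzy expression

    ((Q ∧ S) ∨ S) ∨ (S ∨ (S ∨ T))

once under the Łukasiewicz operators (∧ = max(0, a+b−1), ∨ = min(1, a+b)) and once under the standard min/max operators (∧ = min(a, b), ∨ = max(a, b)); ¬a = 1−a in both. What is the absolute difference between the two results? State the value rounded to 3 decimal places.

Under Łukasiewicz:
  Q ∧ S = max(0, a+b−1) on (0.44, 0.51) = 0.00
  (Q ∧ S) ∨ S = min(1, a+b) on (0.00, 0.51) = 0.51
  S ∨ T = min(1, a+b) on (0.51, 0.37) = 0.88
  S ∨ (S ∨ T) = min(1, a+b) on (0.51, 0.88) = 1.00
  ((Q ∧ S) ∨ S) ∨ (S ∨ (S ∨ T)) = min(1, a+b) on (0.51, 1.00) = 1.00
  → value = 1.0000
Under standard min/max:
  Q ∧ S = min(a, b) on (0.44, 0.51) = 0.44
  (Q ∧ S) ∨ S = max(a, b) on (0.44, 0.51) = 0.51
  S ∨ T = max(a, b) on (0.51, 0.37) = 0.51
  S ∨ (S ∨ T) = max(a, b) on (0.51, 0.51) = 0.51
  ((Q ∧ S) ∨ S) ∨ (S ∨ (S ∨ T)) = max(a, b) on (0.51, 0.51) = 0.51
  → value = 0.5100
|1.0000 − 0.5100| = 0.490

0.490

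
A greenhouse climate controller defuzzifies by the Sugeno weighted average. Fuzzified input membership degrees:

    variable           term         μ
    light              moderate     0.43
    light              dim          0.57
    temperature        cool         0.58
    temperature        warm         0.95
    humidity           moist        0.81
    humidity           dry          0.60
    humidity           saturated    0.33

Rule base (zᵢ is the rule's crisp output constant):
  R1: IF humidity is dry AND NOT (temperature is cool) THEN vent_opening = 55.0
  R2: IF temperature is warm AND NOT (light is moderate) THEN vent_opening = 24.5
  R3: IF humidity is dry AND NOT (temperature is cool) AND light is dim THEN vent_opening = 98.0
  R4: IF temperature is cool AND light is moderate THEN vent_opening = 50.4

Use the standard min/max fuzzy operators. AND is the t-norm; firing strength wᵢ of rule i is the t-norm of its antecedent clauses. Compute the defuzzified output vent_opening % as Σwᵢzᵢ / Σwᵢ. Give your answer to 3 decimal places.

54.292

R1 (z=55.0): dry=0.60, ¬cool=1−0.58=0.42; AND[min(a, b)] → w = 0.42
R2 (z=24.5): warm=0.95, ¬moderate=1−0.43=0.57; AND[min(a, b)] → w = 0.57
R3 (z=98.0): dry=0.60, ¬cool=1−0.58=0.42, dim=0.57; AND[min(a, b)] → w = 0.42
R4 (z=50.4): cool=0.58, moderate=0.43; AND[min(a, b)] → w = 0.43
Weighted average = (0.42·55.0 + 0.57·24.5 + 0.42·98.0 + 0.43·50.4) / (0.42 + 0.57 + 0.42 + 0.43)
  = 99.8970 / 1.8400 = 54.292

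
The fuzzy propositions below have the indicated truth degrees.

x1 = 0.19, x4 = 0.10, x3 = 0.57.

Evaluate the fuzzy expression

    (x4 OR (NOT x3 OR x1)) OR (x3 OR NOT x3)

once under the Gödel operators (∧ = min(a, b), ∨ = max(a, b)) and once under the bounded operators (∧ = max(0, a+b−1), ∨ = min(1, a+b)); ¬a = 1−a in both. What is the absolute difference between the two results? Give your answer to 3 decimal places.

0.430

Under Gödel:
  NOT x3 = 1 − 0.57 = 0.43
  NOT x3 OR x1 = max(a, b) on (0.43, 0.19) = 0.43
  x4 OR (NOT x3 OR x1) = max(a, b) on (0.10, 0.43) = 0.43
  NOT x3 = 1 − 0.57 = 0.43
  x3 OR NOT x3 = max(a, b) on (0.57, 0.43) = 0.57
  (x4 OR (NOT x3 OR x1)) OR (x3 OR NOT x3) = max(a, b) on (0.43, 0.57) = 0.57
  → value = 0.5700
Under bounded:
  NOT x3 = 1 − 0.57 = 0.43
  NOT x3 OR x1 = min(1, a+b) on (0.43, 0.19) = 0.62
  x4 OR (NOT x3 OR x1) = min(1, a+b) on (0.10, 0.62) = 0.72
  NOT x3 = 1 − 0.57 = 0.43
  x3 OR NOT x3 = min(1, a+b) on (0.57, 0.43) = 1.00
  (x4 OR (NOT x3 OR x1)) OR (x3 OR NOT x3) = min(1, a+b) on (0.72, 1.00) = 1.00
  → value = 1.0000
|0.5700 − 1.0000| = 0.430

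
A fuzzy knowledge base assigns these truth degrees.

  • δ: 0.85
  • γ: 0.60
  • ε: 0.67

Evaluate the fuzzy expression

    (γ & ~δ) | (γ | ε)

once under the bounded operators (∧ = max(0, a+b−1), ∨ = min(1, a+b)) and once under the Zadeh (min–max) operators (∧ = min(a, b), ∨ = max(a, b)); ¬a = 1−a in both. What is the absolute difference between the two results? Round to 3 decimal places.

Under bounded:
  ~δ = 1 − 0.85 = 0.15
  γ & ~δ = max(0, a+b−1) on (0.60, 0.15) = 0.00
  γ | ε = min(1, a+b) on (0.60, 0.67) = 1.00
  (γ & ~δ) | (γ | ε) = min(1, a+b) on (0.00, 1.00) = 1.00
  → value = 1.0000
Under Zadeh (min–max):
  ~δ = 1 − 0.85 = 0.15
  γ & ~δ = min(a, b) on (0.60, 0.15) = 0.15
  γ | ε = max(a, b) on (0.60, 0.67) = 0.67
  (γ & ~δ) | (γ | ε) = max(a, b) on (0.15, 0.67) = 0.67
  → value = 0.6700
|1.0000 − 0.6700| = 0.330

0.330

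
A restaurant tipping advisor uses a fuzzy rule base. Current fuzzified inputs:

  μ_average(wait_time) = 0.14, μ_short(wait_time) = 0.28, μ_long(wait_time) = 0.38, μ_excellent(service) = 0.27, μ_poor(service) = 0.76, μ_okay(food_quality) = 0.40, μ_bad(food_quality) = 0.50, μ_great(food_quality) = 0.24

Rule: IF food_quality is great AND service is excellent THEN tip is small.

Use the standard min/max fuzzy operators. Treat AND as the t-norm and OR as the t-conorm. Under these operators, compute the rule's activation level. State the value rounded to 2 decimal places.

firing strength: great=0.24, excellent=0.27; AND[min(a, b)] → w = 0.24

0.24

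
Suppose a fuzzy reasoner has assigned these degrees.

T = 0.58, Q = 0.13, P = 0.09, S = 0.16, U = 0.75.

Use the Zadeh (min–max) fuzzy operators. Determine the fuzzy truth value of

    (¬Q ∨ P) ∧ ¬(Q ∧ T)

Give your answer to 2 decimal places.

0.87

¬Q = 1 − 0.13 = 0.87
¬Q ∨ P = max(a, b) on (0.87, 0.09) = 0.87
Q ∧ T = min(a, b) on (0.13, 0.58) = 0.13
¬(Q ∧ T) = 1 − 0.13 = 0.87
(¬Q ∨ P) ∧ ¬(Q ∧ T) = min(a, b) on (0.87, 0.87) = 0.87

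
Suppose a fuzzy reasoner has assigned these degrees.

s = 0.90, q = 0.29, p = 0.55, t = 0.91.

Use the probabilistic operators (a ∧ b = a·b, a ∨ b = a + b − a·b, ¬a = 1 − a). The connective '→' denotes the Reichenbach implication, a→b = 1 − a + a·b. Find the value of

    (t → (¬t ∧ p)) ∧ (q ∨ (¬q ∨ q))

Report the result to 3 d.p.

0.115

¬t = 1 − 0.9100 = 0.0900
¬t ∧ p = a·b on (0.0900, 0.5500) = 0.0495
t → (¬t ∧ p)  [Reichenbach: 1 − a + a·b] with a=0.9100, b=0.0495 → 0.1350
¬q = 1 − 0.2900 = 0.7100
¬q ∨ q = a + b − a·b on (0.7100, 0.2900) = 0.7941
q ∨ (¬q ∨ q) = a + b − a·b on (0.2900, 0.7941) = 0.8538
(t → (¬t ∧ p)) ∧ (q ∨ (¬q ∨ q)) = a·b on (0.1350, 0.8538) = 0.1153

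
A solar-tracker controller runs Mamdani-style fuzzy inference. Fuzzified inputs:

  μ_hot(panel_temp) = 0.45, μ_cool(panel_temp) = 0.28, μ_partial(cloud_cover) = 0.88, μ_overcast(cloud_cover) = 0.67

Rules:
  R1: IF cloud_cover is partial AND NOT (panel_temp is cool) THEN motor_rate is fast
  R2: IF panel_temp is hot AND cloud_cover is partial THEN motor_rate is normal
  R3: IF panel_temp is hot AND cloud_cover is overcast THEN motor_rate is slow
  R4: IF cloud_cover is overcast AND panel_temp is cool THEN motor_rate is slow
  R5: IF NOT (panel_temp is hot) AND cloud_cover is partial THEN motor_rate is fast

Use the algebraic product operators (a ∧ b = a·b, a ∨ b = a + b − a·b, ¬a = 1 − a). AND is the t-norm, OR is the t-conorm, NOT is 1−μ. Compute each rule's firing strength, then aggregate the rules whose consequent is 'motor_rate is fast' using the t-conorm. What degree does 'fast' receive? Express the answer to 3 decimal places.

R1: partial=0.88, ¬cool=1−0.28=0.72; AND[a·b] → w = 0.6336
R2: hot=0.45, partial=0.88; AND[a·b] → w = 0.3960
R3: hot=0.45, overcast=0.67; AND[a·b] → w = 0.3015
R4: overcast=0.67, cool=0.28; AND[a·b] → w = 0.1876
R5: ¬hot=1−0.45=0.55, partial=0.88; AND[a·b] → w = 0.4840
Rules with consequent 'fast': {R1, R5} → strengths 0.6336, 0.4840
Aggregate via t-conorm [a + b − a·b]: 0.8109

0.811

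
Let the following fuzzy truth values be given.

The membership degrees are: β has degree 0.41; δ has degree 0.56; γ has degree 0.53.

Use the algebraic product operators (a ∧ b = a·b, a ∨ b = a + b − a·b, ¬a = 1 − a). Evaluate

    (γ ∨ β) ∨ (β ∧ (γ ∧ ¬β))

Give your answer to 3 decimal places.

0.758

γ ∨ β = a + b − a·b on (0.5300, 0.4100) = 0.7227
¬β = 1 − 0.4100 = 0.5900
γ ∧ ¬β = a·b on (0.5300, 0.5900) = 0.3127
β ∧ (γ ∧ ¬β) = a·b on (0.4100, 0.3127) = 0.1282
(γ ∨ β) ∨ (β ∧ (γ ∧ ¬β)) = a + b − a·b on (0.7227, 0.1282) = 0.7583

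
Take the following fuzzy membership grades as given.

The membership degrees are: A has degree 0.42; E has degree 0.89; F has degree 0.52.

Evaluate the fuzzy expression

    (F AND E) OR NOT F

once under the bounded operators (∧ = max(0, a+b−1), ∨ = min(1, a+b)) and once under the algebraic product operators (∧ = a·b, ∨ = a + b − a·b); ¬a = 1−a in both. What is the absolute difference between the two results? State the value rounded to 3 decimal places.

Under bounded:
  F AND E = max(0, a+b−1) on (0.52, 0.89) = 0.41
  NOT F = 1 − 0.52 = 0.48
  (F AND E) OR NOT F = min(1, a+b) on (0.41, 0.48) = 0.89
  → value = 0.8900
Under algebraic product:
  F AND E = a·b on (0.5200, 0.8900) = 0.4628
  NOT F = 1 − 0.5200 = 0.4800
  (F AND E) OR NOT F = a + b − a·b on (0.4628, 0.4800) = 0.7207
  → value = 0.7207
|0.8900 − 0.7207| = 0.169

0.169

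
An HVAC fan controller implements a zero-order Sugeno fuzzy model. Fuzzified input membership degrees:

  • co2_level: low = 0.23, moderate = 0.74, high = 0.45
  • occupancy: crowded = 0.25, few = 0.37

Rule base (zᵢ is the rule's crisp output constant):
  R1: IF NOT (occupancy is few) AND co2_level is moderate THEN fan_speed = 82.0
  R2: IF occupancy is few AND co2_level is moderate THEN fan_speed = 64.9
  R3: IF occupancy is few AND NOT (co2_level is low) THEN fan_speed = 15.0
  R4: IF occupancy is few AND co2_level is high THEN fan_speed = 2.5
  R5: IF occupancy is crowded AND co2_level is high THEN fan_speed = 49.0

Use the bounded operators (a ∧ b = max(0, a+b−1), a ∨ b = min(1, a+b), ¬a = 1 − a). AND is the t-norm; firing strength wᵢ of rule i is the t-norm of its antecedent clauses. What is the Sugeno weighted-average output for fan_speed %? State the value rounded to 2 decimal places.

63.84

R1 (z=82.0): ¬few=1−0.37=0.63, moderate=0.74; AND[max(0, a+b−1)] → w = 0.37
R2 (z=64.9): few=0.37, moderate=0.74; AND[max(0, a+b−1)] → w = 0.11
R3 (z=15.0): few=0.37, ¬low=1−0.23=0.77; AND[max(0, a+b−1)] → w = 0.14
R4 (z=2.5): few=0.37, high=0.45; AND[max(0, a+b−1)] → w = 0.00
R5 (z=49.0): crowded=0.25, high=0.45; AND[max(0, a+b−1)] → w = 0.00
Weighted average = (0.37·82.0 + 0.11·64.9 + 0.14·15.0 + 0.00·2.5 + 0.00·49.0) / (0.37 + 0.11 + 0.14 + 0.00 + 0.00)
  = 39.5790 / 0.6200 = 63.84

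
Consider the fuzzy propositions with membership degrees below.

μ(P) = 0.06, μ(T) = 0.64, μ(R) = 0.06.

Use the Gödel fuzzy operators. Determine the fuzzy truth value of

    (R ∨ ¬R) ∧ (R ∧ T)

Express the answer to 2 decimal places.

0.06

¬R = 1 − 0.06 = 0.94
R ∨ ¬R = max(a, b) on (0.06, 0.94) = 0.94
R ∧ T = min(a, b) on (0.06, 0.64) = 0.06
(R ∨ ¬R) ∧ (R ∧ T) = min(a, b) on (0.94, 0.06) = 0.06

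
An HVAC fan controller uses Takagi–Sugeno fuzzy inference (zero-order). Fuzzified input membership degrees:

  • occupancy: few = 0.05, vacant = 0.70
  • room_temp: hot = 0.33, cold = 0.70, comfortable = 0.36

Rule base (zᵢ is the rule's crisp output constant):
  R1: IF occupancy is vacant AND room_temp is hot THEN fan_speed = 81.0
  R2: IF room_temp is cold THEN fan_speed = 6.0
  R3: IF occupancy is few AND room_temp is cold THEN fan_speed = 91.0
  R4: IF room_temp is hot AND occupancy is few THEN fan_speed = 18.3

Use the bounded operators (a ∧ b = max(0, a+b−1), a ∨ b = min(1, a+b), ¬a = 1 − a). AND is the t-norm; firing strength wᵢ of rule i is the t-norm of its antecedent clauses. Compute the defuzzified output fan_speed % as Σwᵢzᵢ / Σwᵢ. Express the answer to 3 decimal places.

9.082

R1 (z=81.0): vacant=0.70, hot=0.33; AND[max(0, a+b−1)] → w = 0.03
R2 (z=6.0): cold=0.70 → w = 0.70
R3 (z=91.0): few=0.05, cold=0.70; AND[max(0, a+b−1)] → w = 0.00
R4 (z=18.3): hot=0.33, few=0.05; AND[max(0, a+b−1)] → w = 0.00
Weighted average = (0.03·81.0 + 0.70·6.0 + 0.00·91.0 + 0.00·18.3) / (0.03 + 0.70 + 0.00 + 0.00)
  = 6.6300 / 0.7300 = 9.082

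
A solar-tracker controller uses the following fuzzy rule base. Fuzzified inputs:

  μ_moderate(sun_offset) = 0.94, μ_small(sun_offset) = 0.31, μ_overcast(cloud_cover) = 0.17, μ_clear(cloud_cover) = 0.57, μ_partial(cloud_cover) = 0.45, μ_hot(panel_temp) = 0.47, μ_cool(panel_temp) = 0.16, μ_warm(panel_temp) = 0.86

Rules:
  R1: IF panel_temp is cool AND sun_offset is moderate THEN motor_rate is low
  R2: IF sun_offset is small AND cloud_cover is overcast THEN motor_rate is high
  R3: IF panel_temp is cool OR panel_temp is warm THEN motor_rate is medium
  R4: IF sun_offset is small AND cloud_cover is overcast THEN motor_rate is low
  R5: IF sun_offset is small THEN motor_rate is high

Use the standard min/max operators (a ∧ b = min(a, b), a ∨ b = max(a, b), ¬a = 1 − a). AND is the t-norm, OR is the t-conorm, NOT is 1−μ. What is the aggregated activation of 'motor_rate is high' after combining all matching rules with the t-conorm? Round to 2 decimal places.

0.31

R1: cool=0.16, moderate=0.94; AND[min(a, b)] → w = 0.16
R2: small=0.31, overcast=0.17; AND[min(a, b)] → w = 0.17
R3: cool=0.16, warm=0.86; OR[max(a, b)] → w = 0.86
R4: small=0.31, overcast=0.17; AND[min(a, b)] → w = 0.17
R5: small=0.31 → w = 0.31
Rules with consequent 'high': {R2, R5} → strengths 0.17, 0.31
Aggregate via t-conorm [max(a, b)]: 0.31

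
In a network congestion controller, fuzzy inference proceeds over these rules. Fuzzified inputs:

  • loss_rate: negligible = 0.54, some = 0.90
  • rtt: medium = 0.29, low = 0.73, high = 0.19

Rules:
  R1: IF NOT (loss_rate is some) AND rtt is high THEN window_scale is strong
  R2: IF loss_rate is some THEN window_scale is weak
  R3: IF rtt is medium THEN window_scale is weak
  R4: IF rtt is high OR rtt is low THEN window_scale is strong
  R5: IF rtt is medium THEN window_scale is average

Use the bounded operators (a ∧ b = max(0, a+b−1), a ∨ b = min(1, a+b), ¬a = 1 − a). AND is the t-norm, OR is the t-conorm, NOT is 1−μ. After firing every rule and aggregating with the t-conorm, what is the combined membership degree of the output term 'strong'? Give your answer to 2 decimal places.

R1: ¬some=1−0.90=0.10, high=0.19; AND[max(0, a+b−1)] → w = 0.00
R2: some=0.90 → w = 0.90
R3: medium=0.29 → w = 0.29
R4: high=0.19, low=0.73; OR[min(1, a+b)] → w = 0.92
R5: medium=0.29 → w = 0.29
Rules with consequent 'strong': {R1, R4} → strengths 0.00, 0.92
Aggregate via t-conorm [min(1, a+b)]: 0.92

0.92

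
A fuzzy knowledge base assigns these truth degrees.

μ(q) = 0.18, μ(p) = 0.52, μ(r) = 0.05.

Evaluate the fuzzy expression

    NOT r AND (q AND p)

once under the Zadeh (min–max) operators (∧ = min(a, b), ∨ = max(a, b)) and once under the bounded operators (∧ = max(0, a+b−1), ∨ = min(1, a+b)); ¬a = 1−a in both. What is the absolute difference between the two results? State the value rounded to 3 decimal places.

0.180

Under Zadeh (min–max):
  NOT r = 1 − 0.05 = 0.95
  q AND p = min(a, b) on (0.18, 0.52) = 0.18
  NOT r AND (q AND p) = min(a, b) on (0.95, 0.18) = 0.18
  → value = 0.1800
Under bounded:
  NOT r = 1 − 0.05 = 0.95
  q AND p = max(0, a+b−1) on (0.18, 0.52) = 0.00
  NOT r AND (q AND p) = max(0, a+b−1) on (0.95, 0.00) = 0.00
  → value = 0.0000
|0.1800 − 0.0000| = 0.180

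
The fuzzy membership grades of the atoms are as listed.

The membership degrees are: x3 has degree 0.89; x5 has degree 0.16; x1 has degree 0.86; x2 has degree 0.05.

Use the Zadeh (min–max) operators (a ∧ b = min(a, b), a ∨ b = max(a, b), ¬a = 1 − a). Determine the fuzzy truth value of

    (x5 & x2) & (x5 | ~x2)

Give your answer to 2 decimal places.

0.05

x5 & x2 = min(a, b) on (0.16, 0.05) = 0.05
~x2 = 1 − 0.05 = 0.95
x5 | ~x2 = max(a, b) on (0.16, 0.95) = 0.95
(x5 & x2) & (x5 | ~x2) = min(a, b) on (0.05, 0.95) = 0.05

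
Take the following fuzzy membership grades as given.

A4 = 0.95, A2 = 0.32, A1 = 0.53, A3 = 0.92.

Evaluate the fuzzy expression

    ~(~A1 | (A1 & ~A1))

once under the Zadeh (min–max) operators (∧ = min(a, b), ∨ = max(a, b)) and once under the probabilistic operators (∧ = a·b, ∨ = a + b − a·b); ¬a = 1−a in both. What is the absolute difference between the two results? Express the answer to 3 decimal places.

0.132

Under Zadeh (min–max):
  ~A1 = 1 − 0.53 = 0.47
  ~A1 = 1 − 0.53 = 0.47
  A1 & ~A1 = min(a, b) on (0.53, 0.47) = 0.47
  ~A1 | (A1 & ~A1) = max(a, b) on (0.47, 0.47) = 0.47
  ~(~A1 | (A1 & ~A1)) = 1 − 0.47 = 0.53
  → value = 0.5300
Under probabilistic:
  ~A1 = 1 − 0.5300 = 0.4700
  ~A1 = 1 − 0.5300 = 0.4700
  A1 & ~A1 = a·b on (0.5300, 0.4700) = 0.2491
  ~A1 | (A1 & ~A1) = a + b − a·b on (0.4700, 0.2491) = 0.6020
  ~(~A1 | (A1 & ~A1)) = 1 − 0.6020 = 0.3980
  → value = 0.3980
|0.5300 − 0.3980| = 0.132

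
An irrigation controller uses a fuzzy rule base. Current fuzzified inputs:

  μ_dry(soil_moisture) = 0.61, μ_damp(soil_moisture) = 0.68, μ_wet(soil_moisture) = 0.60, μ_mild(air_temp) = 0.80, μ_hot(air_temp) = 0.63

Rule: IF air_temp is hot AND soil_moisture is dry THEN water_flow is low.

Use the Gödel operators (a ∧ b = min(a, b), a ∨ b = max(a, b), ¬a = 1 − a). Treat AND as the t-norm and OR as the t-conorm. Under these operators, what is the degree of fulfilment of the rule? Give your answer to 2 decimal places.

firing strength: hot=0.63, dry=0.61; AND[min(a, b)] → w = 0.61

0.61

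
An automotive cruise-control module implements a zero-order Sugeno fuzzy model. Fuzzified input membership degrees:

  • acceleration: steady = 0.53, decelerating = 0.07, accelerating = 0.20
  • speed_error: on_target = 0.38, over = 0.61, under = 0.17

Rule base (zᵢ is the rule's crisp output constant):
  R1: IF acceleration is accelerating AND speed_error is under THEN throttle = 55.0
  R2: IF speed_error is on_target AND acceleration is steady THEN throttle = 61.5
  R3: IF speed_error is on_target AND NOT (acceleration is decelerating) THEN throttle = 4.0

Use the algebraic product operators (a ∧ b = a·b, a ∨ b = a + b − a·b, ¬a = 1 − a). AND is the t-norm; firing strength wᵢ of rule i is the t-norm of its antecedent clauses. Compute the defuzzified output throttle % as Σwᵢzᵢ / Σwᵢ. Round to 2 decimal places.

R1 (z=55.0): accelerating=0.20, under=0.17; AND[a·b] → w = 0.0340
R2 (z=61.5): on_target=0.38, steady=0.53; AND[a·b] → w = 0.2014
R3 (z=4.0): on_target=0.38, ¬decelerating=1−0.07=0.93; AND[a·b] → w = 0.3534
Weighted average = (0.0340·55.0 + 0.2014·61.5 + 0.3534·4.0) / (0.0340 + 0.2014 + 0.3534)
  = 15.6697 / 0.5888 = 26.61

26.61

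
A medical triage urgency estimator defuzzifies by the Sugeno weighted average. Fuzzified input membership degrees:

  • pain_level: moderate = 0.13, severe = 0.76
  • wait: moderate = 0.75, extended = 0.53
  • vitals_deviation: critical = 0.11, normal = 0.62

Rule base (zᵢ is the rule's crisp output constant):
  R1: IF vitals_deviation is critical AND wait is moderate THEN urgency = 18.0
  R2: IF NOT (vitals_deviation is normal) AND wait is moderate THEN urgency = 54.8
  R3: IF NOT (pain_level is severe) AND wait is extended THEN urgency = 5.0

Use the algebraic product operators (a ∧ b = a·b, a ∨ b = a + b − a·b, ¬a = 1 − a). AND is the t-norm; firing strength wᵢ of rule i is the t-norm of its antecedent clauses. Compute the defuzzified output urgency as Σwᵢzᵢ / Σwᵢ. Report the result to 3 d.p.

R1 (z=18.0): critical=0.11, moderate=0.75; AND[a·b] → w = 0.0825
R2 (z=54.8): ¬normal=1−0.62=0.38, moderate=0.75; AND[a·b] → w = 0.2850
R3 (z=5.0): ¬severe=1−0.76=0.24, extended=0.53; AND[a·b] → w = 0.1272
Weighted average = (0.0825·18.0 + 0.2850·54.8 + 0.1272·5.0) / (0.0825 + 0.2850 + 0.1272)
  = 17.7390 / 0.4947 = 35.858

35.858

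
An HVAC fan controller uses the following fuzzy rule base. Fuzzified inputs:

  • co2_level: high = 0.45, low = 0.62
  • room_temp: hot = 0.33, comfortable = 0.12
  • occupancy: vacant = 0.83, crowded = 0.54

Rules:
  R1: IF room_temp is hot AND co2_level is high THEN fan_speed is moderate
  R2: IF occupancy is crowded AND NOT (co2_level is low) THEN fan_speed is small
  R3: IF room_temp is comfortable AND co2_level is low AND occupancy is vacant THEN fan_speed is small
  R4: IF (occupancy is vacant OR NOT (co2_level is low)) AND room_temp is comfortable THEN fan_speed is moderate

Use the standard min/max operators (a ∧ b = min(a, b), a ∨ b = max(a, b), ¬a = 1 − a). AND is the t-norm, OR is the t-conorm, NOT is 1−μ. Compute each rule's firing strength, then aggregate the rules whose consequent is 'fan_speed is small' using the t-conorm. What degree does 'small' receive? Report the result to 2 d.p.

R1: hot=0.33, high=0.45; AND[min(a, b)] → w = 0.33
R2: crowded=0.54, ¬low=1−0.62=0.38; AND[min(a, b)] → w = 0.38
R3: comfortable=0.12, low=0.62, vacant=0.83; AND[min(a, b)] → w = 0.12
R4: (vacant=0.83 OR ¬low=1−0.62=0.38) = 0.83; AND[min(a, b)] with comfortable=0.12 → w = 0.12
Rules with consequent 'small': {R2, R3} → strengths 0.38, 0.12
Aggregate via t-conorm [max(a, b)]: 0.38

0.38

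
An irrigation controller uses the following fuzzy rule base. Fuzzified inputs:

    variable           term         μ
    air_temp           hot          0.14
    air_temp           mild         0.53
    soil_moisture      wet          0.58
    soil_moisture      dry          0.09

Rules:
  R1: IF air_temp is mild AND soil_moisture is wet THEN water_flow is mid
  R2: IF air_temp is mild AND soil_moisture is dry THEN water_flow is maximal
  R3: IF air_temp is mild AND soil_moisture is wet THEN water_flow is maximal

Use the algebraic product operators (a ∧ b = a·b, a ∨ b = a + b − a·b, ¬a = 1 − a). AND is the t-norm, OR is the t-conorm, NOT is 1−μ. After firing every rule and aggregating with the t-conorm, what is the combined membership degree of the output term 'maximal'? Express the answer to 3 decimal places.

0.340

R1: mild=0.53, wet=0.58; AND[a·b] → w = 0.3074
R2: mild=0.53, dry=0.09; AND[a·b] → w = 0.0477
R3: mild=0.53, wet=0.58; AND[a·b] → w = 0.3074
Rules with consequent 'maximal': {R2, R3} → strengths 0.0477, 0.3074
Aggregate via t-conorm [a + b − a·b]: 0.3404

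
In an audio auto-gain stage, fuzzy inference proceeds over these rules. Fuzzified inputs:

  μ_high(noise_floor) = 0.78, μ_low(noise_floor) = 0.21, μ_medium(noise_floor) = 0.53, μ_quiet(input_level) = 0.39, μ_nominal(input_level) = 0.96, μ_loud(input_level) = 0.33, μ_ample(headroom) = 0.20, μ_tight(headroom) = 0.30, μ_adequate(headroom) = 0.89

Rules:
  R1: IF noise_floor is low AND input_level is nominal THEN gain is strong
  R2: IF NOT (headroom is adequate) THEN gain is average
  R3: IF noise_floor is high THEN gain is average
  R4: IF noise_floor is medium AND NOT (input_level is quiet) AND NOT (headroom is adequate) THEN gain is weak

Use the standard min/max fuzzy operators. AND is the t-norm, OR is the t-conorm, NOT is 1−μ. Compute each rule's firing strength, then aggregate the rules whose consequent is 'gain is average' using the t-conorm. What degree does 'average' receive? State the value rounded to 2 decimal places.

0.78

R1: low=0.21, nominal=0.96; AND[min(a, b)] → w = 0.21
R2: ¬adequate=1−0.89=0.11 → w = 0.11
R3: high=0.78 → w = 0.78
R4: medium=0.53, ¬quiet=1−0.39=0.61, ¬adequate=1−0.89=0.11; AND[min(a, b)] → w = 0.11
Rules with consequent 'average': {R2, R3} → strengths 0.11, 0.78
Aggregate via t-conorm [max(a, b)]: 0.78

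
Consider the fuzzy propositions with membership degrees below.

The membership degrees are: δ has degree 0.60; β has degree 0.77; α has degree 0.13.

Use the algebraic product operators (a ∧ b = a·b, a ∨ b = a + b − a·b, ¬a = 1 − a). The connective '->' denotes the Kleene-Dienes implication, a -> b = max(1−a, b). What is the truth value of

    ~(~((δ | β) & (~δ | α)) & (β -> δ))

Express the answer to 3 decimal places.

0.660

δ | β = a + b − a·b on (0.6000, 0.7700) = 0.9080
~δ = 1 − 0.6000 = 0.4000
~δ | α = a + b − a·b on (0.4000, 0.1300) = 0.4780
(δ | β) & (~δ | α) = a·b on (0.9080, 0.4780) = 0.4340
~((δ | β) & (~δ | α)) = 1 − 0.4340 = 0.5660
β -> δ  [Kleene-Dienes: max(1−a, b)] with a=0.7700, b=0.6000 → 0.6000
~((δ | β) & (~δ | α)) & (β -> δ) = a·b on (0.5660, 0.6000) = 0.3396
~(~((δ | β) & (~δ | α)) & (β -> δ)) = 1 − 0.3396 = 0.6604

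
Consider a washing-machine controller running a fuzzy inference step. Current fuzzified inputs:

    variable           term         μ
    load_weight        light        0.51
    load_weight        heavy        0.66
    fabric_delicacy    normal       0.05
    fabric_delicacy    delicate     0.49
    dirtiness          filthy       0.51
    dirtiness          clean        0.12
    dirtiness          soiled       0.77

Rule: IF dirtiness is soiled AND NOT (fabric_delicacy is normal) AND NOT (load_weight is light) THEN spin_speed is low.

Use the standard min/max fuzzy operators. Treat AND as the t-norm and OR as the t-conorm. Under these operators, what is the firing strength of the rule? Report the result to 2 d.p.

firing strength: soiled=0.77, ¬normal=1−0.05=0.95, ¬light=1−0.51=0.49; AND[min(a, b)] → w = 0.49

0.49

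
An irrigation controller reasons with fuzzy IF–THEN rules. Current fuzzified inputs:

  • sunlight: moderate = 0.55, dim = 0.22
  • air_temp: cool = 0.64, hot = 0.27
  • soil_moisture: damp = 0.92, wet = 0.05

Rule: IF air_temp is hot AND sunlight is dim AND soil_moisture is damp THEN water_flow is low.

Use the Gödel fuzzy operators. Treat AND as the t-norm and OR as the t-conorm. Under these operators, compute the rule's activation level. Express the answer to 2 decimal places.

0.22

firing strength: hot=0.27, dim=0.22, damp=0.92; AND[min(a, b)] → w = 0.22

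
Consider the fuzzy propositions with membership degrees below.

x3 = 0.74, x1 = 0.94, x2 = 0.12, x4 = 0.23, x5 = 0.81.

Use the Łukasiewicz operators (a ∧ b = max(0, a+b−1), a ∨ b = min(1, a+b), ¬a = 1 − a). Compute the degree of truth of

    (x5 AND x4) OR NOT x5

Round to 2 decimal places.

x5 AND x4 = max(0, a+b−1) on (0.81, 0.23) = 0.04
NOT x5 = 1 − 0.81 = 0.19
(x5 AND x4) OR NOT x5 = min(1, a+b) on (0.04, 0.19) = 0.23

0.23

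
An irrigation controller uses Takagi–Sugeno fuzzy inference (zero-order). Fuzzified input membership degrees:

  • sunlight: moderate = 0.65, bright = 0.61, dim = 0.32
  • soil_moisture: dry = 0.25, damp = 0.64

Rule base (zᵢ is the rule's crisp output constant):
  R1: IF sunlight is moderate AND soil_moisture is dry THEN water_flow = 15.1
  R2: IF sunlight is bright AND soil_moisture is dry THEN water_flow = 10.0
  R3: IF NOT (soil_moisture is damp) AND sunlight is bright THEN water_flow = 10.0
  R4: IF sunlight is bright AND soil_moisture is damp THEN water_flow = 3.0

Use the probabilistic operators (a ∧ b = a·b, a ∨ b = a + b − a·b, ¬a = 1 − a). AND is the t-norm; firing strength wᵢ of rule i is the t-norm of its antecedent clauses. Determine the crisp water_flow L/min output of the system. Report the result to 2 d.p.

R1 (z=15.1): moderate=0.65, dry=0.25; AND[a·b] → w = 0.1625
R2 (z=10.0): bright=0.61, dry=0.25; AND[a·b] → w = 0.1525
R3 (z=10.0): ¬damp=1−0.64=0.36, bright=0.61; AND[a·b] → w = 0.2196
R4 (z=3.0): bright=0.61, damp=0.64; AND[a·b] → w = 0.3904
Weighted average = (0.1625·15.1 + 0.1525·10.0 + 0.2196·10.0 + 0.3904·3.0) / (0.1625 + 0.1525 + 0.2196 + 0.3904)
  = 7.3459 / 0.9250 = 7.94

7.94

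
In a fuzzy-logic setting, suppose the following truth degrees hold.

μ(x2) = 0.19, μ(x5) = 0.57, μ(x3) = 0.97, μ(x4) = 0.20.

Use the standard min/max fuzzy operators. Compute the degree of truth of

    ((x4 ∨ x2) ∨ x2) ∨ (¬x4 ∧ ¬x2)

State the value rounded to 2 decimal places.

0.80

x4 ∨ x2 = max(a, b) on (0.20, 0.19) = 0.20
(x4 ∨ x2) ∨ x2 = max(a, b) on (0.20, 0.19) = 0.20
¬x4 = 1 − 0.20 = 0.80
¬x2 = 1 − 0.19 = 0.81
¬x4 ∧ ¬x2 = min(a, b) on (0.80, 0.81) = 0.80
((x4 ∨ x2) ∨ x2) ∨ (¬x4 ∧ ¬x2) = max(a, b) on (0.20, 0.80) = 0.80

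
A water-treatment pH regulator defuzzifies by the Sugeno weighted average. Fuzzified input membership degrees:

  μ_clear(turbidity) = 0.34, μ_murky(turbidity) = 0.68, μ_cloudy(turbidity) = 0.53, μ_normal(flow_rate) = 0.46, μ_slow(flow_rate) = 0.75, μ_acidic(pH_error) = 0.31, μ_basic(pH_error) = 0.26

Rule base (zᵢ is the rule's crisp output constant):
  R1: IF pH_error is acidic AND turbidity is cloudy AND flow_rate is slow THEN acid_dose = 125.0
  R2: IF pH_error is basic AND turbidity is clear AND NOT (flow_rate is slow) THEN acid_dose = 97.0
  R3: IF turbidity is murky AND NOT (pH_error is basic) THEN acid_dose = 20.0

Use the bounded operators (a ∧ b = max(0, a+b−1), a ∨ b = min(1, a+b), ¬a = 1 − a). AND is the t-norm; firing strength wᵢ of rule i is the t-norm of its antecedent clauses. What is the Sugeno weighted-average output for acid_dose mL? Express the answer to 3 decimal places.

R1 (z=125.0): acidic=0.31, cloudy=0.53, slow=0.75; AND[max(0, a+b−1)] → w = 0.00
R2 (z=97.0): basic=0.26, clear=0.34, ¬slow=1−0.75=0.25; AND[max(0, a+b−1)] → w = 0.00
R3 (z=20.0): murky=0.68, ¬basic=1−0.26=0.74; AND[max(0, a+b−1)] → w = 0.42
Weighted average = (0.00·125.0 + 0.00·97.0 + 0.42·20.0) / (0.00 + 0.00 + 0.42)
  = 8.4000 / 0.4200 = 20.000

20.000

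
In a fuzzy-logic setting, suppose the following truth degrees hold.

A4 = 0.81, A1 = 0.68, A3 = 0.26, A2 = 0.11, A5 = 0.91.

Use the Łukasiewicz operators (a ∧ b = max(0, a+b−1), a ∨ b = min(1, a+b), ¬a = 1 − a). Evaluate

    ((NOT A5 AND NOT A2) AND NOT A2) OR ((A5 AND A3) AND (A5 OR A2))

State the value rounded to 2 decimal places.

0.17

NOT A5 = 1 − 0.91 = 0.09
NOT A2 = 1 − 0.11 = 0.89
NOT A5 AND NOT A2 = max(0, a+b−1) on (0.09, 0.89) = 0.00
NOT A2 = 1 − 0.11 = 0.89
(NOT A5 AND NOT A2) AND NOT A2 = max(0, a+b−1) on (0.00, 0.89) = 0.00
A5 AND A3 = max(0, a+b−1) on (0.91, 0.26) = 0.17
A5 OR A2 = min(1, a+b) on (0.91, 0.11) = 1.00
(A5 AND A3) AND (A5 OR A2) = max(0, a+b−1) on (0.17, 1.00) = 0.17
((NOT A5 AND NOT A2) AND NOT A2) OR ((A5 AND A3) AND (A5 OR A2)) = min(1, a+b) on (0.00, 0.17) = 0.17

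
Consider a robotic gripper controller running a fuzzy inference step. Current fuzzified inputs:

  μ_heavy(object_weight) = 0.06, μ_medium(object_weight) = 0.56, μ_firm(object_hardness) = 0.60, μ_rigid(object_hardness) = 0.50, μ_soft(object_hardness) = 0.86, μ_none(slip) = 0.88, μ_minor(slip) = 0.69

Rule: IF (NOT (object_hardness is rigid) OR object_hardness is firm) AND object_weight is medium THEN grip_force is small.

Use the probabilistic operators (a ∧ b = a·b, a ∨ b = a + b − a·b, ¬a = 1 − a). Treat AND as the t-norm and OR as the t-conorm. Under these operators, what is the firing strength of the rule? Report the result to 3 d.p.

firing strength: (¬rigid=1−0.50=0.50 OR firm=0.60) = 0.8000; AND[a·b] with medium=0.56 → w = 0.4480

0.448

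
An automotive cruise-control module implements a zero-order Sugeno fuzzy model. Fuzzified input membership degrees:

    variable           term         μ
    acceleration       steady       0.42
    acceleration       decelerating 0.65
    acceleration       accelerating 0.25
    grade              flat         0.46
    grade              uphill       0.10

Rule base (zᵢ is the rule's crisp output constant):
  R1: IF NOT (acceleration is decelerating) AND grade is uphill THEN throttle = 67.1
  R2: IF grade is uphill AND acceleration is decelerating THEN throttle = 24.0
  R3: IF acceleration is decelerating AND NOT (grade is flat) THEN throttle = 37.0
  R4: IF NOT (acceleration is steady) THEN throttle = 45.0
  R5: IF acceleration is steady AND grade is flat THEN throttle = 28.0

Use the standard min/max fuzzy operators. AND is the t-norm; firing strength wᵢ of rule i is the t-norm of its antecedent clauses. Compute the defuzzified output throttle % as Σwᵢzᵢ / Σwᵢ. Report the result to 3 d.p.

38.477

R1 (z=67.1): ¬decelerating=1−0.65=0.35, uphill=0.10; AND[min(a, b)] → w = 0.10
R2 (z=24.0): uphill=0.10, decelerating=0.65; AND[min(a, b)] → w = 0.10
R3 (z=37.0): decelerating=0.65, ¬flat=1−0.46=0.54; AND[min(a, b)] → w = 0.54
R4 (z=45.0): ¬steady=1−0.42=0.58 → w = 0.58
R5 (z=28.0): steady=0.42, flat=0.46; AND[min(a, b)] → w = 0.42
Weighted average = (0.10·67.1 + 0.10·24.0 + 0.54·37.0 + 0.58·45.0 + 0.42·28.0) / (0.10 + 0.10 + 0.54 + 0.58 + 0.42)
  = 66.9500 / 1.7400 = 38.477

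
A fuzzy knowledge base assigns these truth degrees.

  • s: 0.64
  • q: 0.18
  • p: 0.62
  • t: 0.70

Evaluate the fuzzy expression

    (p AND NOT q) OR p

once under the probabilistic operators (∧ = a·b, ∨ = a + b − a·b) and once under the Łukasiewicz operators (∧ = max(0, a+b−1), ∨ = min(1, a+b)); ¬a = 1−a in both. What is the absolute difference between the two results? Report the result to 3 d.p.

Under probabilistic:
  NOT q = 1 − 0.1800 = 0.8200
  p AND NOT q = a·b on (0.6200, 0.8200) = 0.5084
  (p AND NOT q) OR p = a + b − a·b on (0.5084, 0.6200) = 0.8132
  → value = 0.8132
Under Łukasiewicz:
  NOT q = 1 − 0.18 = 0.82
  p AND NOT q = max(0, a+b−1) on (0.62, 0.82) = 0.44
  (p AND NOT q) OR p = min(1, a+b) on (0.44, 0.62) = 1.00
  → value = 1.0000
|0.8132 − 1.0000| = 0.187

0.187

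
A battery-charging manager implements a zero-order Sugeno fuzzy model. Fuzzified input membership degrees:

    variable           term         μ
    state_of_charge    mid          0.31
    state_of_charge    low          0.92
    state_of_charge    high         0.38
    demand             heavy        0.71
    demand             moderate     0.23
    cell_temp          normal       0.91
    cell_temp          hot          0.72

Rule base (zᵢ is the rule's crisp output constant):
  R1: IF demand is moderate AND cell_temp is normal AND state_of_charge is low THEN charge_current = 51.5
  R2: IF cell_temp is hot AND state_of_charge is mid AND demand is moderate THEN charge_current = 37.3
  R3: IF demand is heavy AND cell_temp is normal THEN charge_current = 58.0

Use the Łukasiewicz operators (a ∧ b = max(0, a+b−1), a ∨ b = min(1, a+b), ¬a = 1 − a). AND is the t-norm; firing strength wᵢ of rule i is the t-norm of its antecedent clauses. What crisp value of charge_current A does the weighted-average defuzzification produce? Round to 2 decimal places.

R1 (z=51.5): moderate=0.23, normal=0.91, low=0.92; AND[max(0, a+b−1)] → w = 0.06
R2 (z=37.3): hot=0.72, mid=0.31, moderate=0.23; AND[max(0, a+b−1)] → w = 0.00
R3 (z=58.0): heavy=0.71, normal=0.91; AND[max(0, a+b−1)] → w = 0.62
Weighted average = (0.06·51.5 + 0.00·37.3 + 0.62·58.0) / (0.06 + 0.00 + 0.62)
  = 39.0500 / 0.6800 = 57.43

57.43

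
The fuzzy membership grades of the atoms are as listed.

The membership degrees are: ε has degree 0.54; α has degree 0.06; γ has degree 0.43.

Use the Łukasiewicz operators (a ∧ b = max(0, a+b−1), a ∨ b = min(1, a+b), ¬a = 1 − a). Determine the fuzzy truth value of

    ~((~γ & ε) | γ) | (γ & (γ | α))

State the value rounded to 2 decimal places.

0.46

~γ = 1 − 0.43 = 0.57
~γ & ε = max(0, a+b−1) on (0.57, 0.54) = 0.11
(~γ & ε) | γ = min(1, a+b) on (0.11, 0.43) = 0.54
~((~γ & ε) | γ) = 1 − 0.54 = 0.46
γ | α = min(1, a+b) on (0.43, 0.06) = 0.49
γ & (γ | α) = max(0, a+b−1) on (0.43, 0.49) = 0.00
~((~γ & ε) | γ) | (γ & (γ | α)) = min(1, a+b) on (0.46, 0.00) = 0.46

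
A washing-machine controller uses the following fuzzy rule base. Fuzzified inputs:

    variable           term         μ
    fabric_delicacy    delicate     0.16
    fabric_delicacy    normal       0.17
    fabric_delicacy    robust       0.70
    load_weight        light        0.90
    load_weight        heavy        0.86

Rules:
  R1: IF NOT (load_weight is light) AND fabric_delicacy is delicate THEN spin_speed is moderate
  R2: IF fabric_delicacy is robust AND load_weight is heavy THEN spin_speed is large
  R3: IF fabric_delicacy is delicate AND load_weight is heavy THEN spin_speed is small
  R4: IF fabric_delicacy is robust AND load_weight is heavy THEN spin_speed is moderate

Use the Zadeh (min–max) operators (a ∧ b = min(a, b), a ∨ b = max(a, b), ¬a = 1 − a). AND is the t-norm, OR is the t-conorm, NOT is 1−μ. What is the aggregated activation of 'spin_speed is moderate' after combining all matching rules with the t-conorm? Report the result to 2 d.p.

0.70

R1: ¬light=1−0.90=0.10, delicate=0.16; AND[min(a, b)] → w = 0.10
R2: robust=0.70, heavy=0.86; AND[min(a, b)] → w = 0.70
R3: delicate=0.16, heavy=0.86; AND[min(a, b)] → w = 0.16
R4: robust=0.70, heavy=0.86; AND[min(a, b)] → w = 0.70
Rules with consequent 'moderate': {R1, R4} → strengths 0.10, 0.70
Aggregate via t-conorm [max(a, b)]: 0.70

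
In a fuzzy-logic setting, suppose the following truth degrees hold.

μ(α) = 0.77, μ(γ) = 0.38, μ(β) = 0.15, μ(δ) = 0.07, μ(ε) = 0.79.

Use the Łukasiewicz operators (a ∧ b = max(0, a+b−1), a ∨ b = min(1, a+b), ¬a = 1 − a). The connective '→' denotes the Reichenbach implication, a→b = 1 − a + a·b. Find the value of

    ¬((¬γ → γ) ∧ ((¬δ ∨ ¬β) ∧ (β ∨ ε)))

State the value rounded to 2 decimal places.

0.44

¬γ = 1 − 0.38 = 0.62
¬γ → γ  [Reichenbach: 1 − a + a·b] with a=0.62, b=0.38 → 0.62
¬δ = 1 − 0.07 = 0.93
¬β = 1 − 0.15 = 0.85
¬δ ∨ ¬β = min(1, a+b) on (0.93, 0.85) = 1.00
β ∨ ε = min(1, a+b) on (0.15, 0.79) = 0.94
(¬δ ∨ ¬β) ∧ (β ∨ ε) = max(0, a+b−1) on (1.00, 0.94) = 0.94
(¬γ → γ) ∧ ((¬δ ∨ ¬β) ∧ (β ∨ ε)) = max(0, a+b−1) on (0.62, 0.94) = 0.56
¬((¬γ → γ) ∧ ((¬δ ∨ ¬β) ∧ (β ∨ ε))) = 1 − 0.56 = 0.44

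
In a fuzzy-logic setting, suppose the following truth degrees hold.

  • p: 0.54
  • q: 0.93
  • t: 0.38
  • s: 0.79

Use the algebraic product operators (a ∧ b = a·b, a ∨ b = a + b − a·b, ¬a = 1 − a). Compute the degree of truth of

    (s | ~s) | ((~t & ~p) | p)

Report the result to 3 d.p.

0.945

~s = 1 − 0.7900 = 0.2100
s | ~s = a + b − a·b on (0.7900, 0.2100) = 0.8341
~t = 1 − 0.3800 = 0.6200
~p = 1 − 0.5400 = 0.4600
~t & ~p = a·b on (0.6200, 0.4600) = 0.2852
(~t & ~p) | p = a + b − a·b on (0.2852, 0.5400) = 0.6712
(s | ~s) | ((~t & ~p) | p) = a + b − a·b on (0.8341, 0.6712) = 0.9455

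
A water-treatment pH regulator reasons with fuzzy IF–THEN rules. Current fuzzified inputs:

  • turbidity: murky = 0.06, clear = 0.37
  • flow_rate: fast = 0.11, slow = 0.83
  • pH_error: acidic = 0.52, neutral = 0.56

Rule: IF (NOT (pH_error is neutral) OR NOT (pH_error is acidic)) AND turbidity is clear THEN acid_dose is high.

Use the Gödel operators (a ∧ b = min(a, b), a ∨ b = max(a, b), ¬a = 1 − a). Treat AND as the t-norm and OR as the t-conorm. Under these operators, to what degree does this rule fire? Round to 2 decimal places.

0.37

firing strength: (¬neutral=1−0.56=0.44 OR ¬acidic=1−0.52=0.48) = 0.48; AND[min(a, b)] with clear=0.37 → w = 0.37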